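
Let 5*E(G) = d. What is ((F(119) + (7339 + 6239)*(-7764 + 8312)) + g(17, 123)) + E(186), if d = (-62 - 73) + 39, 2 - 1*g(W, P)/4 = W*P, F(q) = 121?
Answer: 37162449/5 ≈ 7.4325e+6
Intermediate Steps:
g(W, P) = 8 - 4*P*W (g(W, P) = 8 - 4*W*P = 8 - 4*P*W)
d = -96 (d = -135 + 39 = -96)
E(G) = -96/5 (E(G) = (1/5)*(-96) = -96/5)
((F(119) + (7339 + 6239)*(-7764 + 8312)) + g(17, 123)) + E(186) = ((121 + (7339 + 6239)*(-7764 + 8312)) + (8 - 4*123*17)) - 96/5 = ((121 + 13578*548) + (8 - 8364)) - 96/5 = ((121 + 7440744) - 8356) - 96/5 = (7440865 - 8356) - 96/5 = 7432509 - 96/5 = 37162449/5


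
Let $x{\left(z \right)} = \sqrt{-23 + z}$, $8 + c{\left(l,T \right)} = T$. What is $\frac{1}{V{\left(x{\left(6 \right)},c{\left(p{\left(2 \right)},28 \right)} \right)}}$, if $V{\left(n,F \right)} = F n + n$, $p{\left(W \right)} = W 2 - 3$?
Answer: $- \frac{i \sqrt{17}}{357} \approx - 0.011549 i$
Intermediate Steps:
$p{\left(W \right)} = -3 + 2 W$ ($p{\left(W \right)} = 2 W - 3 = -3 + 2 W$)
$c{\left(l,T \right)} = -8 + T$
$V{\left(n,F \right)} = n + F n$
$\frac{1}{V{\left(x{\left(6 \right)},c{\left(p{\left(2 \right)},28 \right)} \right)}} = \frac{1}{\sqrt{-23 + 6} \left(1 + \left(-8 + 28\right)\right)} = \frac{1}{\sqrt{-17} \left(1 + 20\right)} = \frac{1}{i \sqrt{17} \cdot 21} = \frac{1}{21 i \sqrt{17}} = - \frac{i \sqrt{17}}{357}$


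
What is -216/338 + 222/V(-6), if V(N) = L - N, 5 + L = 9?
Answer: 18219/845 ≈ 21.561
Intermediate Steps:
L = 4 (L = -5 + 9 = 4)
V(N) = 4 - N
-216/338 + 222/V(-6) = -216/338 + 222/(4 - 1*(-6)) = -216*1/338 + 222/(4 + 6) = -108/169 + 222/10 = -108/169 + 222*(1/10) = -108/169 + 111/5 = 18219/845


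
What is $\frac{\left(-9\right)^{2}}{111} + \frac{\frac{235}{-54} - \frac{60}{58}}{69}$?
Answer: $\frac{2605363}{3997998} \approx 0.65167$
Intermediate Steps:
$\frac{\left(-9\right)^{2}}{111} + \frac{\frac{235}{-54} - \frac{60}{58}}{69} = 81 \cdot \frac{1}{111} + \left(235 \left(- \frac{1}{54}\right) - \frac{30}{29}\right) \frac{1}{69} = \frac{27}{37} + \left(- \frac{235}{54} - \frac{30}{29}\right) \frac{1}{69} = \frac{27}{37} - \frac{8435}{108054} = \frac{2605363}{3997998}$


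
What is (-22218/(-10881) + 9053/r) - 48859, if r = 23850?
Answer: -469587447191/9611550 ≈ -48857.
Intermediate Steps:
(-22218/(-10881) + 9053/r) - 48859 = (-22218/(-10881) + 9053/23850) - 48859 = (-22218*(-1/10881) + 9053*(1/23850)) - 48859 = (7406/3627 + 9053/23850) - 48859 = 23274259/9611550 - 48859 = -469587447191/9611550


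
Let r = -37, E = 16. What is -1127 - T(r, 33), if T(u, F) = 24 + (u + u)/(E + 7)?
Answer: -26399/23 ≈ -1147.8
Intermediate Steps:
T(u, F) = 24 + 2*u/23 (T(u, F) = 24 + (u + u)/(16 + 7) = 24 + (2*u)/23 = 24 + (2*u)*(1/23) = 24 + 2*u/23)
-1127 - T(r, 33) = -1127 - (24 + (2/23)*(-37)) = -1127 - (24 - 74/23) = -1127 - 1*478/23 = -1127 - 478/23 = -26399/23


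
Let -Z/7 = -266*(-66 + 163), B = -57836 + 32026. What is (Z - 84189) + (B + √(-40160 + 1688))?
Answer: 70615 + 2*I*√9618 ≈ 70615.0 + 196.14*I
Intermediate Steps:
B = -25810
Z = 180614 (Z = -(-1862)*(-66 + 163) = -(-1862)*97 = -7*(-25802) = 180614)
(Z - 84189) + (B + √(-40160 + 1688)) = (180614 - 84189) + (-25810 + √(-40160 + 1688)) = 96425 + (-25810 + √(-38472)) = 96425 + (-25810 + 2*I*√9618) = 70615 + 2*I*√9618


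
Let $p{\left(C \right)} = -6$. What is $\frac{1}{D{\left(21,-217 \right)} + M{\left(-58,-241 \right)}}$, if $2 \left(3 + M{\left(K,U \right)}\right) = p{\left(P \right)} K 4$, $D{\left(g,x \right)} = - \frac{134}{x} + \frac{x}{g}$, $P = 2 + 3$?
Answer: $\frac{651}{444818} \approx 0.0014635$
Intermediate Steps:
$P = 5$
$M{\left(K,U \right)} = -3 - 12 K$ ($M{\left(K,U \right)} = -3 + \frac{- 6 K 4}{2} = -3 + \frac{\left(-24\right) K}{2} = -3 - 12 K$)
$\frac{1}{D{\left(21,-217 \right)} + M{\left(-58,-241 \right)}} = \frac{1}{\left(- \frac{134}{-217} - \frac{217}{21}\right) - -693} = \frac{1}{\left(\left(-134\right) \left(- \frac{1}{217}\right) - \frac{31}{3}\right) + \left(-3 + 696\right)} = \frac{1}{\left(\frac{134}{217} - \frac{31}{3}\right) + 693} = \frac{1}{- \frac{6325}{651} + 693} = \frac{1}{\frac{444818}{651}} = \frac{651}{444818}$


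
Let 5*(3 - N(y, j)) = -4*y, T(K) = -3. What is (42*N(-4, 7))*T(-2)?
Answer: 126/5 ≈ 25.200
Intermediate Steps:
N(y, j) = 3 + 4*y/5 (N(y, j) = 3 - (-4)*y/5 = 3 + 4*y/5)
(42*N(-4, 7))*T(-2) = (42*(3 + (⅘)*(-4)))*(-3) = (42*(3 - 16/5))*(-3) = (42*(-⅕))*(-3) = -42/5*(-3) = 126/5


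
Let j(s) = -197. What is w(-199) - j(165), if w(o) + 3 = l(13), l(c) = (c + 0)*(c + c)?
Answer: 532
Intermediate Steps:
l(c) = 2*c² (l(c) = c*(2*c) = 2*c²)
w(o) = 335 (w(o) = -3 + 2*13² = -3 + 2*169 = -3 + 338 = 335)
w(-199) - j(165) = 335 - 1*(-197) = 335 + 197 = 532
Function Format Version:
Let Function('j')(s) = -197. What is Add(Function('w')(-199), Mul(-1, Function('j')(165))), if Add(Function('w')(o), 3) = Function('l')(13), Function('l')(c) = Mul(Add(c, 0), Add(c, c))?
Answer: 532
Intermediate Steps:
Function('l')(c) = Mul(2, Pow(c, 2)) (Function('l')(c) = Mul(c, Mul(2, c)) = Mul(2, Pow(c, 2)))
Function('w')(o) = 335 (Function('w')(o) = Add(-3, Mul(2, Pow(13, 2))) = Add(-3, Mul(2, 169)) = Add(-3, 338) = 335)
Add(Function('w')(-199), Mul(-1, Function('j')(165))) = Add(335, Mul(-1, -197)) = Add(335, 197) = 532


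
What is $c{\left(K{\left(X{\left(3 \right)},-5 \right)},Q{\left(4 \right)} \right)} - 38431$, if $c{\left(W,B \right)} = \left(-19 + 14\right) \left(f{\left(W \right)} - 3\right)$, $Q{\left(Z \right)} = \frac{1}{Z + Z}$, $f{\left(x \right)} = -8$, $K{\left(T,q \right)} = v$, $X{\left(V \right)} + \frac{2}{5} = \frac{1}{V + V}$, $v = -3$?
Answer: $-38376$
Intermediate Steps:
$X{\left(V \right)} = - \frac{2}{5} + \frac{1}{2 V}$ ($X{\left(V \right)} = - \frac{2}{5} + \frac{1}{V + V} = - \frac{2}{5} + \frac{1}{2 V}$)
$K{\left(T,q \right)} = -3$
$Q{\left(Z \right)} = \frac{1}{2 Z}$
$c{\left(W,B \right)} = 55$ ($c{\left(W,B \right)} = \left(-19 + 14\right) \left(-8 - 3\right) = \left(-5\right) \left(-11\right) = 55$)
$c{\left(K{\left(X{\left(3 \right)},-5 \right)},Q{\left(4 \right)} \right)} - 38431 = 55 - 38431 = -38376$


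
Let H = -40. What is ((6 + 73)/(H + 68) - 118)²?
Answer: 10400625/784 ≈ 13266.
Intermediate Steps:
((6 + 73)/(H + 68) - 118)² = ((6 + 73)/(-40 + 68) - 118)² = (79/28 - 118)² = (-3225/28)² = 10400625/784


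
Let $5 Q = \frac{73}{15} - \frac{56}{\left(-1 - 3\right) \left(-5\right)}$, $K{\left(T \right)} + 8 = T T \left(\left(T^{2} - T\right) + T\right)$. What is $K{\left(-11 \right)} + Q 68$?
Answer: $\frac{1099583}{75} \approx 14661.0$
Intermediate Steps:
$K{\left(T \right)} = -8 + T^{4}$ ($K{\left(T \right)} = -8 + T T \left(\left(T^{2} - T\right) + T\right) = -8 + T^{2} T^{2} = -8 + T^{4}$)
$Q = \frac{31}{75}$ ($Q = \frac{\frac{73}{15} - \frac{56}{\left(-1 - 3\right) \left(-5\right)}}{5} = \frac{73 \cdot \frac{1}{15} - \frac{56}{\left(-4\right) \left(-5\right)}}{5} = \frac{\frac{73}{15} - \frac{56}{20}}{5} = \frac{\frac{73}{15} - \frac{14}{5}}{5} = \frac{1}{5} \cdot \frac{31}{15} = \frac{31}{75} \approx 0.41333$)
$K{\left(-11 \right)} + Q 68 = \left(-8 + \left(-11\right)^{4}\right) + \frac{31}{75} \cdot 68 = \left(-8 + 14641\right) + \frac{2108}{75} = 14633 + \frac{2108}{75} = \frac{1099583}{75}$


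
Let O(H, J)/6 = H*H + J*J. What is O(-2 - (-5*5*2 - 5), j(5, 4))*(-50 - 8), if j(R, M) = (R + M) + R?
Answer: -1045740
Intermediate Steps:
j(R, M) = M + 2*R (j(R, M) = (M + R) + R = M + 2*R)
O(H, J) = 6*H² + 6*J² (O(H, J) = 6*(H*H + J*J) = 6*(H² + J²) = 6*H² + 6*J²)
O(-2 - (-5*5*2 - 5), j(5, 4))*(-50 - 8) = (6*(-2 - (-5*5*2 - 5))² + 6*(4 + 2*5)²)*(-50 - 8) = (6*(-2 - (-25*2 - 5))² + 6*(4 + 10)²)*(-58) = (6*(-2 - (-50 - 5))² + 6*14²)*(-58) = (6*(-2 - 1*(-55))² + 6*196)*(-58) = (6*(-2 + 55)² + 1176)*(-58) = (6*53² + 1176)*(-58) = (6*2809 + 1176)*(-58) = (16854 + 1176)*(-58) = 18030*(-58) = -1045740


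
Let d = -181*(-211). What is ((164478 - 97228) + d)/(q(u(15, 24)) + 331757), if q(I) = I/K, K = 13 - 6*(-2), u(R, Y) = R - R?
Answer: 105441/331757 ≈ 0.31783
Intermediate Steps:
u(R, Y) = 0
K = 25 (K = 13 + 12 = 25)
d = 38191
q(I) = I/25
((164478 - 97228) + d)/(q(u(15, 24)) + 331757) = ((164478 - 97228) + 38191)/((1/25)*0 + 331757) = (67250 + 38191)/(0 + 331757) = 105441/331757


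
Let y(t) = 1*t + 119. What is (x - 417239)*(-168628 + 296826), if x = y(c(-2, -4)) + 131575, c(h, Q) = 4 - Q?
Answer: -36605272326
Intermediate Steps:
y(t) = 119 + t (y(t) = t + 119 = 119 + t)
x = 131702 (x = (119 + (4 - 1*(-4))) + 131575 = (119 + (4 + 4)) + 131575 = (119 + 8) + 131575 = 127 + 131575 = 131702)
(x - 417239)*(-168628 + 296826) = (131702 - 417239)*(-168628 + 296826) = -285537*128198 = -36605272326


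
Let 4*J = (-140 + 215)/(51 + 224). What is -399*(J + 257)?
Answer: -4513089/44 ≈ -1.0257e+5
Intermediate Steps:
J = 3/44 (J = ((-140 + 215)/(51 + 224))/4 = (75/275)/4 = (75*(1/275))/4 = (¼)*(3/11) = 3/44 ≈ 0.068182)
-399*(J + 257) = -399*(3/44 + 257) = -399*11311/44 = -4513089/44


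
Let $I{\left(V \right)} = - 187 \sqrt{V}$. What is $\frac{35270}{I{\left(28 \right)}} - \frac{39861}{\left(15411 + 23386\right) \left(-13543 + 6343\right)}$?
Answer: $\frac{4429}{31037600} - \frac{17635 \sqrt{7}}{1309} \approx -35.644$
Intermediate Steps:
$\frac{35270}{I{\left(28 \right)}} - \frac{39861}{\left(15411 + 23386\right) \left(-13543 + 6343\right)} = \frac{35270}{\left(-187\right) \sqrt{28}} - \frac{39861}{\left(15411 + 23386\right) \left(-13543 + 6343\right)} = \frac{35270}{\left(-187\right) 2 \sqrt{7}} - \frac{39861}{38797 \left(-7200\right)} = \frac{35270}{\left(-374\right) \sqrt{7}} - \frac{39861}{-279338400} = 35270 \left(- \frac{\sqrt{7}}{2618}\right) - - \frac{4429}{31037600} = - \frac{17635 \sqrt{7}}{1309} + \frac{4429}{31037600} = \frac{4429}{31037600} - \frac{17635 \sqrt{7}}{1309}$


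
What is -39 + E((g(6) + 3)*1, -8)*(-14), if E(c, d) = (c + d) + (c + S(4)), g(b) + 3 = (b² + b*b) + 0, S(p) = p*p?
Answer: -2167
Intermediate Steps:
S(p) = p²
g(b) = -3 + 2*b² (g(b) = -3 + ((b² + b*b) + 0) = -3 + ((b² + b²) + 0) = -3 + (2*b² + 0) = -3 + 2*b²)
E(c, d) = 16 + d + 2*c (E(c, d) = (c + d) + (c + 4²) = (c + d) + (c + 16) = (c + d) + (16 + c) = 16 + d + 2*c)
-39 + E((g(6) + 3)*1, -8)*(-14) = -39 + (16 - 8 + 2*(((-3 + 2*6²) + 3)*1))*(-14) = -39 + (16 - 8 + 2*(((-3 + 2*36) + 3)*1))*(-14) = -39 + (16 - 8 + 2*(((-3 + 72) + 3)*1))*(-14) = -39 + (16 - 8 + 2*((69 + 3)*1))*(-14) = -39 + (16 - 8 + 2*(72*1))*(-14) = -39 + (16 - 8 + 2*72)*(-14) = -39 + (16 - 8 + 144)*(-14) = -39 + 152*(-14) = -39 - 2128 = -2167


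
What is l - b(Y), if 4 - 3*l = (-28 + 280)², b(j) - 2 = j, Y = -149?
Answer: -63059/3 ≈ -21020.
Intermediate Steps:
b(j) = 2 + j
l = -63500/3 (l = 4/3 - (-28 + 280)²/3 = 4/3 - ⅓*252² = 4/3 - ⅓*63504 = 4/3 - 21168 = -63500/3 ≈ -21167.)
l - b(Y) = -63500/3 - (2 - 149) = -63500/3 - 1*(-147) = -63500/3 + 147 = -63059/3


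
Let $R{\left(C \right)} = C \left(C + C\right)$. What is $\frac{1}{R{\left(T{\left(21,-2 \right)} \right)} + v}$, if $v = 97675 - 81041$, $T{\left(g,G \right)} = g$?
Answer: $\frac{1}{17516} \approx 5.7091 \cdot 10^{-5}$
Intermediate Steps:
$R{\left(C \right)} = 2 C^{2}$ ($R{\left(C \right)} = C 2 C = 2 C^{2}$)
$v = 16634$ ($v = 97675 - 81041 = 16634$)
$\frac{1}{R{\left(T{\left(21,-2 \right)} \right)} + v} = \frac{1}{2 \cdot 21^{2} + 16634} = \frac{1}{2 \cdot 441 + 16634} = \frac{1}{882 + 16634} = \frac{1}{17516}$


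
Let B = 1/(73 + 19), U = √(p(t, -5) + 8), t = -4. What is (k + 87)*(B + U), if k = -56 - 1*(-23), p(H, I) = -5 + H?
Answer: 27/46 + 54*I ≈ 0.58696 + 54.0*I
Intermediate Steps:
U = I (U = √((-5 - 4) + 8) = √(-9 + 8) = √(-1) = I ≈ 1.0*I)
k = -33 (k = -56 + 23 = -33)
B = 1/92 ≈ 0.010870
(k + 87)*(B + U) = (-33 + 87)*(1/92 + I) = 54*(1/92 + I) = 27/46 + 54*I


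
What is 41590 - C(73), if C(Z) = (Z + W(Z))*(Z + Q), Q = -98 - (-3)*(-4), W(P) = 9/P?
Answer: 3233576/73 ≈ 44296.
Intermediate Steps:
Q = -110 (Q = -98 - 1*12 = -98 - 12 = -110)
C(Z) = (-110 + Z)*(Z + 9/Z) (C(Z) = (Z + 9/Z)*(Z - 110) = (Z + 9/Z)*(-110 + Z) = (-110 + Z)*(Z + 9/Z))
41590 - C(73) = 41590 - (9 + 73² - 990/73 - 110*73) = 41590 - (9 + 5329 - 990*1/73 - 8030) = 41590 - (9 + 5329 - 990/73 - 8030) = 41590 - 1*(-197506/73) = 41590 + 197506/73 = 3233576/73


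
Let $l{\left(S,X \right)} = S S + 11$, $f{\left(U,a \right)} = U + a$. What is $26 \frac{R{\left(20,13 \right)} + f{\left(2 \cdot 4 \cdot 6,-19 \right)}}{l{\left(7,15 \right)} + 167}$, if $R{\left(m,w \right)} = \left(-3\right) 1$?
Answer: $\frac{676}{227} \approx 2.978$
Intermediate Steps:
$R{\left(m,w \right)} = -3$
$l{\left(S,X \right)} = 11 + S^{2}$ ($l{\left(S,X \right)} = S^{2} + 11 = 11 + S^{2}$)
$26 \frac{R{\left(20,13 \right)} + f{\left(2 \cdot 4 \cdot 6,-19 \right)}}{l{\left(7,15 \right)} + 167} = 26 \frac{-3 - \left(19 - 2 \cdot 4 \cdot 6\right)}{\left(11 + 7^{2}\right) + 167} = 26 \frac{-3 + \left(8 \cdot 6 - 19\right)}{\left(11 + 49\right) + 167} = 26 \frac{-3 + \left(48 - 19\right)}{60 + 167} = 26 \frac{-3 + 29}{227} = 26 \cdot 26 \cdot \frac{1}{227} = 26 \cdot \frac{26}{227} = \frac{676}{227}$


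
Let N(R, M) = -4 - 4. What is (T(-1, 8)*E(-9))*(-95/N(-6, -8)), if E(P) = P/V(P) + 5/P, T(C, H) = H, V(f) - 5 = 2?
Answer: -11020/63 ≈ -174.92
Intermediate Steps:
N(R, M) = -8
V(f) = 7 (V(f) = 5 + 2 = 7)
E(P) = 5/P + P/7 (E(P) = P/7 + 5/P = 5/P + P/7)
(T(-1, 8)*E(-9))*(-95/N(-6, -8)) = (8*(5/(-9) + (1/7)*(-9)))*(-95/(-8)) = (8*(5*(-1/9) - 9/7))*(-95*(-1/8)) = (8*(-5/9 - 9/7))*(95/8) = (8*(-116/63))*(95/8) = -928/63*95/8 = -11020/63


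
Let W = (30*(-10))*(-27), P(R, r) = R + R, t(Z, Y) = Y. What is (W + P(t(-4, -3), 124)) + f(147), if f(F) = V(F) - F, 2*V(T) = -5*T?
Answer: 15159/2 ≈ 7579.5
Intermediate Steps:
V(T) = -5*T/2 (V(T) = (-5*T)/2 = -5*T/2)
P(R, r) = 2*R
W = 8100 (W = -300*(-27) = 8100)
f(F) = -7*F/2 (f(F) = -5*F/2 - F = -7*F/2)
(W + P(t(-4, -3), 124)) + f(147) = (8100 + 2*(-3)) - 7/2*147 = (8100 - 6) - 1029/2 = 8094 - 1029/2 = 15159/2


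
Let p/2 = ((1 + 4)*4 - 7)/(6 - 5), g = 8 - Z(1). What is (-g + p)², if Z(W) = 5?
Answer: 529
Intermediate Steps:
g = 3 (g = 8 - 1*5 = 8 - 5 = 3)
p = 26 (p = 2*(((1 + 4)*4 - 7)/(6 - 5)) = 2*((5*4 - 7)/1) = 2*((20 - 7)*1) = 2*(13*1) = 2*13 = 26)
(-g + p)² = (-1*3 + 26)² = (-3 + 26)² = 23² = 529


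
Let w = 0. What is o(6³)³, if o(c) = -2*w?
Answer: 0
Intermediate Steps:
o(c) = 0 (o(c) = -2*0 = 0)
o(6³)³ = 0³ = 0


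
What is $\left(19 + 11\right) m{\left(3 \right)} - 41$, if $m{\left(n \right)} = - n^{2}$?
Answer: $-311$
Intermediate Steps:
$\left(19 + 11\right) m{\left(3 \right)} - 41 = \left(19 + 11\right) \left(- 3^{2}\right) - 41 = 30 \left(\left(-1\right) 9\right) - 41 = 30 \left(-9\right) - 41 = -270 - 41 = -311$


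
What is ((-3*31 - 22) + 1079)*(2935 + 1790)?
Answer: 4554900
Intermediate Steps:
((-3*31 - 22) + 1079)*(2935 + 1790) = ((-93 - 22) + 1079)*4725 = (-115 + 1079)*4725 = 964*4725 = 4554900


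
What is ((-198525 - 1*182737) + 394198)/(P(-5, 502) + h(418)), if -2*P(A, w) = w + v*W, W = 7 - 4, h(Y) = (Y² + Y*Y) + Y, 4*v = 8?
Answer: 3234/87403 ≈ 0.037001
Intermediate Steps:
v = 2 (v = (¼)*8 = 2)
h(Y) = Y + 2*Y² (h(Y) = (Y² + Y²) + Y = 2*Y² + Y = Y + 2*Y²)
W = 3
P(A, w) = -3 - w/2 (P(A, w) = -(w + 2*3)/2 = -(w + 6)/2 = -(6 + w)/2 = -3 - w/2)
((-198525 - 1*182737) + 394198)/(P(-5, 502) + h(418)) = ((-198525 - 1*182737) + 394198)/((-3 - ½*502) + 418*(1 + 2*418)) = ((-198525 - 182737) + 394198)/((-3 - 251) + 418*(1 + 836)) = (-381262 + 394198)/(-254 + 418*837) = 12936/(-254 + 349866) = 12936/349612 = 12936*(1/349612) = 3234/87403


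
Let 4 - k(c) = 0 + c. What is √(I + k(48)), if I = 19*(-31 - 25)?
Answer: 2*I*√277 ≈ 33.287*I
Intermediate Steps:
k(c) = 4 - c (k(c) = 4 - (0 + c) = 4 - c)
I = -1064 (I = 19*(-56) = -1064)
√(I + k(48)) = √(-1064 + (4 - 1*48)) = √(-1064 + (4 - 48)) = √(-1064 - 44) = √(-1108) = 2*I*√277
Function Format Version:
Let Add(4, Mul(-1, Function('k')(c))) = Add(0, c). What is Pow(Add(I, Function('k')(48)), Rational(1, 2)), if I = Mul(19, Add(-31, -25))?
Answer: Mul(2, I, Pow(277, Rational(1, 2))) ≈ Mul(33.287, I)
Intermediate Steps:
Function('k')(c) = Add(4, Mul(-1, c)) (Function('k')(c) = Add(4, Mul(-1, Add(0, c))) = Add(4, Mul(-1, c)))
I = -1064 (I = Mul(19, -56) = -1064)
Pow(Add(I, Function('k')(48)), Rational(1, 2)) = Pow(Add(-1064, Add(4, Mul(-1, 48))), Rational(1, 2)) = Pow(Add(-1064, Add(4, -48)), Rational(1, 2)) = Pow(Add(-1064, -44), Rational(1, 2)) = Pow(-1108, Rational(1, 2)) = Mul(2, I, Pow(277, Rational(1, 2)))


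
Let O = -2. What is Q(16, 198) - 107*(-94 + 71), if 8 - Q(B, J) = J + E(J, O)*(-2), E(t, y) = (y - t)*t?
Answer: -76929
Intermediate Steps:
E(t, y) = t*(y - t)
Q(B, J) = 8 - J + 2*J*(-2 - J) (Q(B, J) = 8 - (J + (J*(-2 - J))*(-2)) = 8 - (J - 2*J*(-2 - J)) = 8 + (-J + 2*J*(-2 - J)) = 8 - J + 2*J*(-2 - J))
Q(16, 198) - 107*(-94 + 71) = (8 - 1*198 - 2*198*(2 + 198)) - 107*(-94 + 71) = (8 - 198 - 2*198*200) - 107*(-23) = (8 - 198 - 79200) + 2461 = -79390 + 2461 = -76929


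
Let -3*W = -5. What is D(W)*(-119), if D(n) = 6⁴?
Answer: -154224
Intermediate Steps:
W = 5/3 (W = -⅓*(-5) = 5/3 ≈ 1.6667)
D(n) = 1296
D(W)*(-119) = 1296*(-119) = -154224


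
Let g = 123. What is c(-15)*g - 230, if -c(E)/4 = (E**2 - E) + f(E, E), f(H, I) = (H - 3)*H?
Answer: -251150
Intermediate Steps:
f(H, I) = H*(-3 + H) (f(H, I) = (-3 + H)*H = H*(-3 + H))
c(E) = -4*E**2 + 4*E - 4*E*(-3 + E) (c(E) = -4*((E**2 - E) + E*(-3 + E)) = -4*(E**2 - E + E*(-3 + E)) = -4*E**2 + 4*E - 4*E*(-3 + E))
c(-15)*g - 230 = (8*(-15)*(2 - 1*(-15)))*123 - 230 = (8*(-15)*(2 + 15))*123 - 230 = (8*(-15)*17)*123 - 230 = -2040*123 - 230 = -250920 - 230 = -251150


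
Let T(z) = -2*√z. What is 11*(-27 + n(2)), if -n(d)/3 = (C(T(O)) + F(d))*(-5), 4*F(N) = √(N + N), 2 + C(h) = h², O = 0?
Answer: -1089/2 ≈ -544.50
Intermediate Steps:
C(h) = -2 + h²
F(N) = √2*√N/4 (F(N) = √(N + N)/4 = √(2*N)/4 = (√2*√N)/4 = √2*√N/4)
n(d) = -30 + 15*√2*√d/4 (n(d) = -3*((-2 + (-2*√0)²) + √2*√d/4)*(-5) = -3*((-2 + (-2*0)²) + √2*√d/4)*(-5) = -3*((-2 + 0²) + √2*√d/4)*(-5) = -3*((-2 + 0) + √2*√d/4)*(-5) = -3*(-2 + √2*√d/4)*(-5) = -3*(10 - 5*√2*√d/4) = -30 + 15*√2*√d/4)
11*(-27 + n(2)) = 11*(-27 + (-30 + 15*√2*√2/4)) = 11*(-27 + (-30 + 15/2)) = 11*(-27 - 45/2) = 11*(-99/2) = -1089/2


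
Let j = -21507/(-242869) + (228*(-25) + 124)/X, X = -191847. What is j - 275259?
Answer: -12825326771996164/46593689043 ≈ -2.7526e+5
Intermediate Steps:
j = 5480290973/46593689043 (j = -21507/(-242869) + (228*(-25) + 124)/(-191847) = -21507*(-1/242869) + (-5700 + 124)*(-1/191847) = 21507/242869 - 5576*(-1/191847) = 21507/242869 + 5576/191847 = 5480290973/46593689043 ≈ 0.11762)
j - 275259 = 5480290973/46593689043 - 275259 = -12825326771996164/46593689043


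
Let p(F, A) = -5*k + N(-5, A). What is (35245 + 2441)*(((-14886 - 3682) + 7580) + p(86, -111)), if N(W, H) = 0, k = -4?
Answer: -413340048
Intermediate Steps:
p(F, A) = 20 (p(F, A) = -5*(-4) + 0 = 20 + 0 = 20)
(35245 + 2441)*(((-14886 - 3682) + 7580) + p(86, -111)) = (35245 + 2441)*(((-14886 - 3682) + 7580) + 20) = 37686*((-18568 + 7580) + 20) = 37686*(-10988 + 20) = 37686*(-10968) = -413340048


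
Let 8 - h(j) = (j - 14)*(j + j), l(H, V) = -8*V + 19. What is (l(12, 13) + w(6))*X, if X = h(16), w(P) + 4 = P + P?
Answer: 4312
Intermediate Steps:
w(P) = -4 + 2*P (w(P) = -4 + (P + P) = -4 + 2*P)
l(H, V) = 19 - 8*V
h(j) = 8 - 2*j*(-14 + j) (h(j) = 8 - (j - 14)*(j + j) = 8 - (-14 + j)*2*j = 8 - 2*j*(-14 + j))
X = -56 (X = 8 - 2*16**2 + 28*16 = 8 - 2*256 + 448 = 8 - 512 + 448 = -56)
(l(12, 13) + w(6))*X = ((19 - 8*13) + (-4 + 2*6))*(-56) = ((19 - 104) + (-4 + 12))*(-56) = (-85 + 8)*(-56) = -77*(-56) = 4312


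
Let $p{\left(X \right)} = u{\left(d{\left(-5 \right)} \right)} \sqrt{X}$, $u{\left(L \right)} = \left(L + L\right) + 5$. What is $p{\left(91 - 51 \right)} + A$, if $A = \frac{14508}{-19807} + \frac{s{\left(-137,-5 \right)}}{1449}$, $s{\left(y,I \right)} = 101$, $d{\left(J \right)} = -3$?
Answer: $- \frac{19021585}{28700343} - 2 \sqrt{10} \approx -6.9873$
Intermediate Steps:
$u{\left(L \right)} = 5 + 2 L$ ($u{\left(L \right)} = 2 L + 5 = 5 + 2 L$)
$A = - \frac{19021585}{28700343}$ ($A = \frac{14508}{-19807} + \frac{101}{1449} = 14508 \left(- \frac{1}{19807}\right) + 101 \cdot \frac{1}{1449} = - \frac{14508}{19807} + \frac{101}{1449} = - \frac{19021585}{28700343} \approx -0.66277$)
$p{\left(X \right)} = - \sqrt{X}$ ($p{\left(X \right)} = \left(5 + 2 \left(-3\right)\right) \sqrt{X} = \left(5 - 6\right) \sqrt{X} = - \sqrt{X}$)
$p{\left(91 - 51 \right)} + A = - \sqrt{91 - 51} - \frac{19021585}{28700343} = - \sqrt{40} - \frac{19021585}{28700343} = - 2 \sqrt{10} - \frac{19021585}{28700343} = - \frac{19021585}{28700343} - 2 \sqrt{10}$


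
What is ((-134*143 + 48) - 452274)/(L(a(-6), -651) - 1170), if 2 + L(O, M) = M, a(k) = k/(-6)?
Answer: 471388/1823 ≈ 258.58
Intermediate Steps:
a(k) = -k/6 (a(k) = k*(-1/6) = -k/6)
L(O, M) = -2 + M
((-134*143 + 48) - 452274)/(L(a(-6), -651) - 1170) = ((-134*143 + 48) - 452274)/((-2 - 651) - 1170) = ((-19162 + 48) - 452274)/(-653 - 1170) = (-19114 - 452274)/(-1823) = -471388*(-1/1823) = 471388/1823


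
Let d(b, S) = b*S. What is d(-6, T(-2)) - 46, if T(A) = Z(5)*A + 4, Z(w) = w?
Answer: -10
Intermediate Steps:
T(A) = 4 + 5*A (T(A) = 5*A + 4 = 4 + 5*A)
d(b, S) = S*b
d(-6, T(-2)) - 46 = (4 + 5*(-2))*(-6) - 46 = (4 - 10)*(-6) - 46 = -6*(-6) - 46 = 36 - 46 = -10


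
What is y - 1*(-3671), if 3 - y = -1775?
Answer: 5449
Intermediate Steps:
y = 1778 (y = 3 - 1*(-1775) = 3 + 1775 = 1778)
y - 1*(-3671) = 1778 - 1*(-3671) = 1778 + 3671 = 5449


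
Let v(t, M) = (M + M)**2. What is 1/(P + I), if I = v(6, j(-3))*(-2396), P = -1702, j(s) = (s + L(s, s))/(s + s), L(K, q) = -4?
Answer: -9/132722 ≈ -6.7811e-5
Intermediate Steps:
j(s) = (-4 + s)/(2*s) (j(s) = (s - 4)/(s + s) = (-4 + s)/((2*s)) = (-4 + s)*(1/(2*s)) = (-4 + s)/(2*s))
v(t, M) = 4*M**2 (v(t, M) = (2*M)**2 = 4*M**2)
I = -117404/9 (I = (4*((1/2)*(-4 - 3)/(-3))**2)*(-2396) = (4*((1/2)*(-1/3)*(-7))**2)*(-2396) = (4*(7/6)**2)*(-2396) = (4*(49/36))*(-2396) = (49/9)*(-2396) = -117404/9 ≈ -13045.)
1/(P + I) = 1/(-1702 - 117404/9) = 1/(-132722/9) = -9/132722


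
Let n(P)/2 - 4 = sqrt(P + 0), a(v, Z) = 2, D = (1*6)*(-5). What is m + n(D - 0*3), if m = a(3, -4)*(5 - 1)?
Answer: 16 + 2*I*sqrt(30) ≈ 16.0 + 10.954*I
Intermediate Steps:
D = -30 (D = 6*(-5) = -30)
n(P) = 8 + 2*sqrt(P) (n(P) = 8 + 2*sqrt(P + 0) = 8 + 2*sqrt(P))
m = 8 (m = 2*(5 - 1) = 2*4 = 8)
m + n(D - 0*3) = 8 + (8 + 2*sqrt(-30 - 0*3)) = 8 + (8 + 2*sqrt(-30 - 1*0)) = 8 + (8 + 2*sqrt(-30 + 0)) = 8 + (8 + 2*sqrt(-30)) = 8 + (8 + 2*(I*sqrt(30))) = 8 + (8 + 2*I*sqrt(30)) = 16 + 2*I*sqrt(30)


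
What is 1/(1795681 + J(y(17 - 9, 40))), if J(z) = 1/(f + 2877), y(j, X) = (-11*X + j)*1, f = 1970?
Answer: 4847/8703665808 ≈ 5.5689e-7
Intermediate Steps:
y(j, X) = j - 11*X (y(j, X) = (j - 11*X)*1 = j - 11*X)
J(z) = 1/4847 (J(z) = 1/(1970 + 2877) = 1/4847)
1/(1795681 + J(y(17 - 9, 40))) = 1/(1795681 + 1/4847) = 1/(8703665808/4847) = 4847/8703665808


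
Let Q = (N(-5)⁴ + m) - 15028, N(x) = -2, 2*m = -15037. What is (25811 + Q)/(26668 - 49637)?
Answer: -6561/45938 ≈ -0.14282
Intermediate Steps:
m = -15037/2 (m = (½)*(-15037) = -15037/2 ≈ -7518.5)
Q = -45061/2 (Q = ((-2)⁴ - 15037/2) - 15028 = (16 - 15037/2) - 15028 = -15005/2 - 15028 = -45061/2 ≈ -22531.)
(25811 + Q)/(26668 - 49637) = (25811 - 45061/2)/(26668 - 49637) = (6561/2)/(-22969) = (6561/2)*(-1/22969) = -6561/45938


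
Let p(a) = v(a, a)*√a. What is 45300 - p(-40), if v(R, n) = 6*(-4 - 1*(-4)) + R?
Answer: 45300 + 80*I*√10 ≈ 45300.0 + 252.98*I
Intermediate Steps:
v(R, n) = R (v(R, n) = 6*(-4 + 4) + R = 6*0 + R = 0 + R = R)
p(a) = a^(3/2) (p(a) = a*√a = a^(3/2))
45300 - p(-40) = 45300 - (-40)^(3/2) = 45300 - (-80)*I*√10 = 45300 + 80*I*√10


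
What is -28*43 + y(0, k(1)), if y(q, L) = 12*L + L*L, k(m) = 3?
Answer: -1159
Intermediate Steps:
y(q, L) = L² + 12*L (y(q, L) = 12*L + L² = L² + 12*L)
-28*43 + y(0, k(1)) = -28*43 + 3*(12 + 3) = -1204 + 3*15 = -1204 + 45 = -1159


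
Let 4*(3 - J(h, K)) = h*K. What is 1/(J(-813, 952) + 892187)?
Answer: 1/1085684 ≈ 9.2108e-7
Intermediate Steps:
J(h, K) = 3 - K*h/4 (J(h, K) = 3 - h*K/4 = 3 - K*h/4)
1/(J(-813, 952) + 892187) = 1/((3 - ¼*952*(-813)) + 892187) = 1/((3 + 193494) + 892187) = 1/(193497 + 892187) = 1/1085684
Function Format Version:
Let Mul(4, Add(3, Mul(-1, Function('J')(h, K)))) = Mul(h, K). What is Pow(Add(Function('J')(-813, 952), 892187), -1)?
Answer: Rational(1, 1085684) ≈ 9.2108e-7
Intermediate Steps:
Function('J')(h, K) = Add(3, Mul(Rational(-1, 4), K, h)) (Function('J')(h, K) = Add(3, Mul(Rational(-1, 4), Mul(h, K))) = Add(3, Mul(Rational(-1, 4), Mul(K, h))) = Add(3, Mul(Rational(-1, 4), K, h)))
Pow(Add(Function('J')(-813, 952), 892187), -1) = Pow(Add(Add(3, Mul(Rational(-1, 4), 952, -813)), 892187), -1) = Pow(Add(Add(3, 193494), 892187), -1) = Pow(Add(193497, 892187), -1) = Pow(1085684, -1) = Rational(1, 1085684)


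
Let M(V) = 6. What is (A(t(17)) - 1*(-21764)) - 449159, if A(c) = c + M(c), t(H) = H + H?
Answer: -427355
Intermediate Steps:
t(H) = 2*H
A(c) = 6 + c (A(c) = c + 6 = 6 + c)
(A(t(17)) - 1*(-21764)) - 449159 = ((6 + 2*17) - 1*(-21764)) - 449159 = ((6 + 34) + 21764) - 449159 = (40 + 21764) - 449159 = 21804 - 449159 = -427355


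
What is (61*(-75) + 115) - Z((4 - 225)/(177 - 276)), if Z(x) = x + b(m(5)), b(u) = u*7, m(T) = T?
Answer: -445226/99 ≈ -4497.2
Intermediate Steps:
b(u) = 7*u
Z(x) = 35 + x (Z(x) = x + 7*5 = x + 35 = 35 + x)
(61*(-75) + 115) - Z((4 - 225)/(177 - 276)) = (61*(-75) + 115) - (35 + (4 - 225)/(177 - 276)) = (-4575 + 115) - (35 - 221/(-99)) = -4460 - (35 - 221*(-1/99)) = -4460 - (35 + 221/99) = -4460 - 1*3686/99 = -4460 - 3686/99 = -445226/99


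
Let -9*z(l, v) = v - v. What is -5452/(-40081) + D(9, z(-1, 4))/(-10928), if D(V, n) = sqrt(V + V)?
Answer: 5452/40081 - 3*sqrt(2)/10928 ≈ 0.13564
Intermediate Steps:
z(l, v) = 0 (z(l, v) = -(v - v)/9 = -1/9*0 = 0)
D(V, n) = sqrt(2)*sqrt(V) (D(V, n) = sqrt(2*V) = sqrt(2)*sqrt(V))
-5452/(-40081) + D(9, z(-1, 4))/(-10928) = -5452/(-40081) + (sqrt(2)*sqrt(9))/(-10928) = -5452*(-1/40081) + (sqrt(2)*3)*(-1/10928) = 5452/40081 + (3*sqrt(2))*(-1/10928) = 5452/40081 - 3*sqrt(2)/10928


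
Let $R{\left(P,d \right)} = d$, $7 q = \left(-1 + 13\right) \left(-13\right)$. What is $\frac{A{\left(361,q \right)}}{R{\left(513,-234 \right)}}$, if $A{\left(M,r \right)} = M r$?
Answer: $\frac{722}{21} \approx 34.381$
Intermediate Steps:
$q = - \frac{156}{7}$ ($q = \frac{\left(-1 + 13\right) \left(-13\right)}{7} = \frac{12 \left(-13\right)}{7} = \frac{1}{7} \left(-156\right) = - \frac{156}{7} \approx -22.286$)
$\frac{A{\left(361,q \right)}}{R{\left(513,-234 \right)}} = \frac{361 \left(- \frac{156}{7}\right)}{-234} = \left(- \frac{56316}{7}\right) \left(- \frac{1}{234}\right) = \frac{722}{21}$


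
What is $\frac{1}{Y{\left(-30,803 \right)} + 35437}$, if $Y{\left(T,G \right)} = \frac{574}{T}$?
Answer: $\frac{15}{531268} \approx 2.8234 \cdot 10^{-5}$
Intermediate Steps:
$\frac{1}{Y{\left(-30,803 \right)} + 35437} = \frac{1}{\frac{574}{-30} + 35437} = \frac{1}{574 \left(- \frac{1}{30}\right) + 35437} = \frac{1}{- \frac{287}{15} + 35437} = \frac{1}{\frac{531268}{15}} = \frac{15}{531268}$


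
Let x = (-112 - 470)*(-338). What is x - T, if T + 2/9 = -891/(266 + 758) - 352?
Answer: 1816188755/9216 ≈ 1.9707e+5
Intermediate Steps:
x = 196716 (x = -582*(-338) = 196716)
T = -3254099/9216 (T = -2/9 + (-891/(266 + 758) - 352) = -2/9 + (-891/1024 - 352) = -2/9 - 361339/1024 = -3254099/9216 ≈ -353.09)
x - T = 196716 - 1*(-3254099/9216) = 196716 + 3254099/9216 = 1816188755/9216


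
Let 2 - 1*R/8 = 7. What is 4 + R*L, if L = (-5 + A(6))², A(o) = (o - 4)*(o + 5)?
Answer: -11556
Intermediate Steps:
R = -40 (R = 16 - 8*7 = 16 - 56 = -40)
A(o) = (-4 + o)*(5 + o)
L = 289 (L = (-5 + (-20 + 6 + 6²))² = (-5 + (-20 + 6 + 36))² = (-5 + 22)² = 17² = 289)
4 + R*L = 4 - 40*289 = 4 - 11560 = -11556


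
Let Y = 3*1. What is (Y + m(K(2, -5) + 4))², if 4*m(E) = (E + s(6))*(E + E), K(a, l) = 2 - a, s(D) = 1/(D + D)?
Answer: 4489/36 ≈ 124.69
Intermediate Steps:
s(D) = 1/(2*D)
m(E) = E*(1/12 + E)/2 (m(E) = ((E + (½)/6)*(E + E))/4 = ((E + (½)*(⅙))*(2*E))/4 = ((E + 1/12)*(2*E))/4 = ((1/12 + E)*(2*E))/4 = (2*E*(1/12 + E))/4 = E*(1/12 + E)/2)
Y = 3
(Y + m(K(2, -5) + 4))² = (3 + ((2 - 1*2) + 4)*(1 + 12*((2 - 1*2) + 4))/24)² = (3 + ((2 - 2) + 4)*(1 + 12*((2 - 2) + 4))/24)² = (3 + (0 + 4)*(1 + 12*(0 + 4))/24)² = (3 + (1/24)*4*(1 + 12*4))² = (3 + (1/24)*4*(1 + 48))² = (3 + (1/24)*4*49)² = (3 + 49/6)² = (67/6)² = 4489/36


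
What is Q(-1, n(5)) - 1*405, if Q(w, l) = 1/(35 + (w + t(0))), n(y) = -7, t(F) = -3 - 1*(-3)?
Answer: -13769/34 ≈ -404.97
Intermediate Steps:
t(F) = 0 (t(F) = -3 + 3 = 0)
Q(w, l) = 1/(35 + w) (Q(w, l) = 1/(35 + (w + 0)) = 1/(35 + w))
Q(-1, n(5)) - 1*405 = 1/(35 - 1) - 1*405 = 1/34 - 405 = -13769/34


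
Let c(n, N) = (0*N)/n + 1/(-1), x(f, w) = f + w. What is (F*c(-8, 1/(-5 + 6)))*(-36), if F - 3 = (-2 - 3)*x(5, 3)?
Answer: -1332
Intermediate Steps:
F = -37 (F = 3 + (-2 - 3)*(5 + 3) = 3 - 5*8 = 3 - 40 = -37)
c(n, N) = -1 (c(n, N) = 0/n + 1*(-1) = 0 - 1 = -1)
(F*c(-8, 1/(-5 + 6)))*(-36) = -37*(-1)*(-36) = 37*(-36) = -1332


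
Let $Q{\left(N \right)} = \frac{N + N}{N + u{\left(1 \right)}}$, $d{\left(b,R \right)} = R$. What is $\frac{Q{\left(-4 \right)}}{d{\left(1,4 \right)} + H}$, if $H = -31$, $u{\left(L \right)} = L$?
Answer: $- \frac{8}{81} \approx -0.098765$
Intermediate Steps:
$Q{\left(N \right)} = \frac{2 N}{1 + N}$ ($Q{\left(N \right)} = \frac{N + N}{N + 1} = \frac{2 N}{1 + N}$)
$\frac{Q{\left(-4 \right)}}{d{\left(1,4 \right)} + H} = \frac{2 \left(-4\right) \frac{1}{1 - 4}}{4 - 31} = \frac{2 \left(-4\right) \frac{1}{-3}}{-27} = 2 \left(-4\right) \left(- \frac{1}{3}\right) \left(- \frac{1}{27}\right) = \frac{8}{3} \left(- \frac{1}{27}\right) = - \frac{8}{81}$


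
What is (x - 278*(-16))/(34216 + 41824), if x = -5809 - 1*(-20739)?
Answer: 9689/38020 ≈ 0.25484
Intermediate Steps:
x = 14930 (x = -5809 + 20739 = 14930)
(x - 278*(-16))/(34216 + 41824) = (14930 - 278*(-16))/(34216 + 41824) = (14930 + 4448)/76040 = 19378*(1/76040) = 9689/38020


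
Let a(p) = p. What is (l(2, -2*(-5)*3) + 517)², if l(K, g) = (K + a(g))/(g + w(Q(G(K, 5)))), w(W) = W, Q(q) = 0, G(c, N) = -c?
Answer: 60388441/225 ≈ 2.6839e+5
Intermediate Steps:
l(K, g) = (K + g)/g (l(K, g) = (K + g)/(g + 0) = (K + g)/g)
(l(2, -2*(-5)*3) + 517)² = ((2 - 2*(-5)*3)/((-2*(-5)*3)) + 517)² = ((2 + 10*3)/((10*3)) + 517)² = ((2 + 30)/30 + 517)² = ((1/30)*32 + 517)² = (16/15 + 517)² = (7771/15)² = 60388441/225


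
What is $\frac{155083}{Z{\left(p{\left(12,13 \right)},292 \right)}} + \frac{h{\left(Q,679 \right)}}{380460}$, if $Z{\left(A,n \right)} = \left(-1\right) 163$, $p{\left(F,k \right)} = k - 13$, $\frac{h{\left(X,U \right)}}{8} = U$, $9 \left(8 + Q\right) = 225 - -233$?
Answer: $- \frac{14750498191}{15503745} \approx -951.42$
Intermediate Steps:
$Q = \frac{386}{9}$ ($Q = -8 + \frac{225 - -233}{9} = -8 + \frac{225 + 233}{9} = -8 + \frac{1}{9} \cdot 458 = -8 + \frac{458}{9} = \frac{386}{9} \approx 42.889$)
$h{\left(X,U \right)} = 8 U$
$p{\left(F,k \right)} = -13 + k$
$Z{\left(A,n \right)} = -163$
$\frac{155083}{Z{\left(p{\left(12,13 \right)},292 \right)}} + \frac{h{\left(Q,679 \right)}}{380460} = \frac{155083}{-163} + \frac{8 \cdot 679}{380460} = 155083 \left(- \frac{1}{163}\right) + 5432 \cdot \frac{1}{380460} = - \frac{155083}{163} + \frac{1358}{95115} = - \frac{14750498191}{15503745}$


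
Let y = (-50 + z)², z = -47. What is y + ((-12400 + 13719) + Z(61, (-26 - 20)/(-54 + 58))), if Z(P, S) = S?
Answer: 21433/2 ≈ 10717.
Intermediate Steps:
y = 9409 (y = (-50 - 47)² = (-97)² = 9409)
y + ((-12400 + 13719) + Z(61, (-26 - 20)/(-54 + 58))) = 9409 + ((-12400 + 13719) + (-26 - 20)/(-54 + 58)) = 9409 + (1319 - 46/4) = 9409 + (1319 - 46*¼) = 9409 + (1319 - 23/2) = 9409 + 2615/2 = 21433/2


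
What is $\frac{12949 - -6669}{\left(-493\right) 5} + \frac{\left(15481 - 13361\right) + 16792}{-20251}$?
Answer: $- \frac{26111894}{2936395} \approx -8.8925$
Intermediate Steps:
$\frac{12949 - -6669}{\left(-493\right) 5} + \frac{\left(15481 - 13361\right) + 16792}{-20251} = \frac{12949 + 6669}{-2465} + \left(2120 + 16792\right) \left(- \frac{1}{20251}\right) = 19618 \left(- \frac{1}{2465}\right) + 18912 \left(- \frac{1}{20251}\right) = - \frac{1154}{145} - \frac{18912}{20251} = - \frac{26111894}{2936395}$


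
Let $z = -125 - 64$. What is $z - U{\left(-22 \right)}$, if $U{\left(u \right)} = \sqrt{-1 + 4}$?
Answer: $-189 - \sqrt{3} \approx -190.73$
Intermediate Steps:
$U{\left(u \right)} = \sqrt{3}$
$z = -189$
$z - U{\left(-22 \right)} = -189 - \sqrt{3}$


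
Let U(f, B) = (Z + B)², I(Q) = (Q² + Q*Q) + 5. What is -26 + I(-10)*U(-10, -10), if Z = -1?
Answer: 24779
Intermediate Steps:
I(Q) = 5 + 2*Q² (I(Q) = (Q² + Q²) + 5 = 2*Q² + 5 = 5 + 2*Q²)
U(f, B) = (-1 + B)²
-26 + I(-10)*U(-10, -10) = -26 + (5 + 2*(-10)²)*(-1 - 10)² = -26 + (5 + 2*100)*(-11)² = -26 + (5 + 200)*121 = -26 + 205*121 = -26 + 24805 = 24779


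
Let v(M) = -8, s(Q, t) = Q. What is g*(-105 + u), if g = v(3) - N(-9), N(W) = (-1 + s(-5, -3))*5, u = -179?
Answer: -6248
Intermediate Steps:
N(W) = -30 (N(W) = (-1 - 5)*5 = -6*5 = -30)
g = 22 (g = -8 - 1*(-30) = -8 + 30 = 22)
g*(-105 + u) = 22*(-105 - 179) = 22*(-284) = -6248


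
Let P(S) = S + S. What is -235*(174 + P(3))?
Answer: -42300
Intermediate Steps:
P(S) = 2*S
-235*(174 + P(3)) = -235*(174 + 2*3) = -235*(174 + 6) = -235*180 = -42300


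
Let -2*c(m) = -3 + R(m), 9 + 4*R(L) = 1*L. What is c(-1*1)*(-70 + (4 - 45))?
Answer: -1221/4 ≈ -305.25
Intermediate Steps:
R(L) = -9/4 + L/4 (R(L) = -9/4 + (1*L)/4 = -9/4 + L/4)
c(m) = 21/8 - m/8 (c(m) = -(-3 + (-9/4 + m/4))/2 = -(-21/4 + m/4)/2 = 21/8 - m/8)
c(-1*1)*(-70 + (4 - 45)) = (21/8 - (-1)/8)*(-70 + (4 - 45)) = (21/8 - 1/8*(-1))*(-70 - 41) = (21/8 + 1/8)*(-111) = (11/4)*(-111) = -1221/4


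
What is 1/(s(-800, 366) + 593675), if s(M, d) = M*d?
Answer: 1/300875 ≈ 3.3236e-6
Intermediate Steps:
1/(s(-800, 366) + 593675) = 1/(-800*366 + 593675) = 1/(-292800 + 593675) = 1/300875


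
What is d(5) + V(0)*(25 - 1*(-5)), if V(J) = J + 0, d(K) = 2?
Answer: 2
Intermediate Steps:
V(J) = J
d(5) + V(0)*(25 - 1*(-5)) = 2 + 0*(25 - 1*(-5)) = 2 + 0*(25 + 5) = 2 + 0*30 = 2 + 0 = 2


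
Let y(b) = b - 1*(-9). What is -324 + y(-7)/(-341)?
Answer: -110486/341 ≈ -324.01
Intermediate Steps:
y(b) = 9 + b (y(b) = b + 9 = 9 + b)
-324 + y(-7)/(-341) = -324 + (9 - 7)/(-341) = -324 + 2*(-1/341) = -324 - 2/341 = -110486/341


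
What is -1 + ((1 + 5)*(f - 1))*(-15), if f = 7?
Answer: -541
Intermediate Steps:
-1 + ((1 + 5)*(f - 1))*(-15) = -1 + ((1 + 5)*(7 - 1))*(-15) = -1 + (6*6)*(-15) = -1 + 36*(-15) = -1 - 540 = -541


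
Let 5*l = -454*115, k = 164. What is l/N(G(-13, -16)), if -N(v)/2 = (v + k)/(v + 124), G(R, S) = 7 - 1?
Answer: 67873/17 ≈ 3992.5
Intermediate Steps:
G(R, S) = 6
N(v) = -2*(164 + v)/(124 + v) (N(v) = -2*(v + 164)/(v + 124) = -2*(164 + v)/(124 + v))
l = -10442 (l = (-454*115)/5 = (⅕)*(-52210) = -10442)
l/N(G(-13, -16)) = -10442*(124 + 6)/(2*(-164 - 1*6)) = -10442*65/(-164 - 6) = -10442/(2*(1/130)*(-170)) = -10442/(-34/13) = -10442*(-13/34) = 67873/17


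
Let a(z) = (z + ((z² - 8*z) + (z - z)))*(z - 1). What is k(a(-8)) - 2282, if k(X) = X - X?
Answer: -2282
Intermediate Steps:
a(z) = (-1 + z)*(z² - 7*z) (a(z) = (z + ((z² - 8*z) + 0))*(-1 + z) = (z + (z² - 8*z))*(-1 + z) = (z² - 7*z)*(-1 + z) = (-1 + z)*(z² - 7*z))
k(X) = 0
k(a(-8)) - 2282 = 0 - 2282 = -2282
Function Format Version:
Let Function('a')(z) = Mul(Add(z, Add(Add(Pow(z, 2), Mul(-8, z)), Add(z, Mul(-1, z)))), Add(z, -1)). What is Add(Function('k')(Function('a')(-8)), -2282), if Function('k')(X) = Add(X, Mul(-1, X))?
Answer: -2282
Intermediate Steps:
Function('a')(z) = Mul(Add(-1, z), Add(Pow(z, 2), Mul(-7, z))) (Function('a')(z) = Mul(Add(z, Add(Add(Pow(z, 2), Mul(-8, z)), 0)), Add(-1, z)) = Mul(Add(z, Add(Pow(z, 2), Mul(-8, z))), Add(-1, z)) = Mul(Add(Pow(z, 2), Mul(-7, z)), Add(-1, z)) = Mul(Add(-1, z), Add(Pow(z, 2), Mul(-7, z))))
Function('k')(X) = 0
Add(Function('k')(Function('a')(-8)), -2282) = Add(0, -2282) = -2282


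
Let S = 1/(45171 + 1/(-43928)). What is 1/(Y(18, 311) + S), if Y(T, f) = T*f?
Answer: 1984271687/11107952947754 ≈ 0.00017864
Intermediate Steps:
S = 43928/1984271687 (S = 1/(45171 - 1/43928) = 1/(1984271687/43928) = 43928/1984271687 ≈ 2.2138e-5)
1/(Y(18, 311) + S) = 1/(18*311 + 43928/1984271687) = 1/(5598 + 43928/1984271687) = 1/(11107952947754/1984271687) = 1984271687/11107952947754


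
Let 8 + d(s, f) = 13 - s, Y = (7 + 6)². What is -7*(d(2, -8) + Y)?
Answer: -1204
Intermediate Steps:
Y = 169 (Y = 13² = 169)
d(s, f) = 5 - s (d(s, f) = -8 + (13 - s) = 5 - s)
-7*(d(2, -8) + Y) = -7*((5 - 1*2) + 169) = -7*((5 - 2) + 169) = -7*(3 + 169) = -7*172 = -1204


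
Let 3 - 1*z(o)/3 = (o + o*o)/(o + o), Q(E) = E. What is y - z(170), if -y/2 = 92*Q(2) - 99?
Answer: 155/2 ≈ 77.500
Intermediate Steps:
z(o) = 9 - 3*(o + o²)/(2*o) (z(o) = 9 - 3*(o + o*o)/(o + o) = 9 - 3*(o + o²)/(2*o))
y = -170 (y = -2*(92*2 - 99) = -2*(184 - 99) = -2*85 = -170)
y - z(170) = -170 - (15/2 - 3/2*170) = -170 - (15/2 - 255) = -170 - 1*(-495/2) = -170 + 495/2 = 155/2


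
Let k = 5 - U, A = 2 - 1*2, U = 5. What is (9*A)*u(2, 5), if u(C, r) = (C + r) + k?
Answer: 0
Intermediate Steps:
A = 0 (A = 2 - 2 = 0)
k = 0 (k = 5 - 1*5 = 5 - 5 = 0)
u(C, r) = C + r (u(C, r) = (C + r) + 0 = C + r)
(9*A)*u(2, 5) = (9*0)*(2 + 5) = 0*7 = 0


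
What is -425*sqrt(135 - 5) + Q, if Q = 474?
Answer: 474 - 425*sqrt(130) ≈ -4371.7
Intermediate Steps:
-425*sqrt(135 - 5) + Q = -425*sqrt(135 - 5) + 474 = -425*sqrt(130) + 474 = 474 - 425*sqrt(130)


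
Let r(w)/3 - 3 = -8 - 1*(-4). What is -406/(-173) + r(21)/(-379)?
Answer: 154393/65567 ≈ 2.3547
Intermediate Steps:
r(w) = -3 (r(w) = 9 + 3*(-8 - 1*(-4)) = 9 + 3*(-8 + 4) = 9 + 3*(-4) = 9 - 12 = -3)
-406/(-173) + r(21)/(-379) = -406/(-173) - 3/(-379) = -406*(-1/173) - 3*(-1/379) = 406/173 + 3/379 = 154393/65567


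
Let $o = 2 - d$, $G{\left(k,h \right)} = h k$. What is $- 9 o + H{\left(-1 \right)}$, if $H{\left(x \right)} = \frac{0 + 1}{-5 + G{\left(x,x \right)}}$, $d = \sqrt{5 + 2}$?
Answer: $- \frac{73}{4} + 9 \sqrt{7} \approx 5.5618$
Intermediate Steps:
$d = \sqrt{7} \approx 2.6458$
$o = 2 - \sqrt{7} \approx -0.64575$
$H{\left(x \right)} = \frac{1}{-5 + x^{2}}$ ($H{\left(x \right)} = \frac{0 + 1}{-5 + x x} = 1 \frac{1}{-5 + x^{2}} = \frac{1}{-5 + x^{2}}$)
$- 9 o + H{\left(-1 \right)} = - 9 \left(2 - \sqrt{7}\right) + \frac{1}{-5 + \left(-1\right)^{2}} = \left(-18 + 9 \sqrt{7}\right) + \frac{1}{-5 + 1} = \left(-18 + 9 \sqrt{7}\right) + \frac{1}{-4} = \left(-18 + 9 \sqrt{7}\right) - \frac{1}{4} = - \frac{73}{4} + 9 \sqrt{7}$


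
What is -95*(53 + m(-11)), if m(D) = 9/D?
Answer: -54530/11 ≈ -4957.3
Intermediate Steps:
-95*(53 + m(-11)) = -95*(53 + 9/(-11)) = -95*(53 + 9*(-1/11)) = -95*(53 - 9/11) = -95*574/11 = -54530/11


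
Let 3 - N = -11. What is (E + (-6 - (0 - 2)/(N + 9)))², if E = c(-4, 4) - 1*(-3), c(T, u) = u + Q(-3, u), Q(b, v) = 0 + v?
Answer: 13689/529 ≈ 25.877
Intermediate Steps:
N = 14 (N = 3 - 1*(-11) = 3 + 11 = 14)
Q(b, v) = v
c(T, u) = 2*u (c(T, u) = u + u = 2*u)
E = 11 (E = 2*4 - 1*(-3) = 8 + 3 = 11)
(E + (-6 - (0 - 2)/(N + 9)))² = (11 + (-6 - (0 - 2)/(14 + 9)))² = (11 + (-6 - (-2)/23))² = (11 + (-6 - 1*(-2/23)))² = (11 + (-6 + 2/23))² = (11 - 136/23)² = (117/23)² = 13689/529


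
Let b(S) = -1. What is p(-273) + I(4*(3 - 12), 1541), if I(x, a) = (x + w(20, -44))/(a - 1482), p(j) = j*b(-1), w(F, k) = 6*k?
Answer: 15807/59 ≈ 267.92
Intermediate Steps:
p(j) = -j (p(j) = j*(-1) = -j)
I(x, a) = (-264 + x)/(-1482 + a) (I(x, a) = (x + 6*(-44))/(a - 1482) = (x - 264)/(-1482 + a) = (-264 + x)/(-1482 + a))
p(-273) + I(4*(3 - 12), 1541) = -1*(-273) + (-264 + 4*(3 - 12))/(-1482 + 1541) = 273 + (-264 + 4*(-9))/59 = 273 + (-264 - 36)/59 = 273 + (1/59)*(-300) = 273 - 300/59 = 15807/59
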